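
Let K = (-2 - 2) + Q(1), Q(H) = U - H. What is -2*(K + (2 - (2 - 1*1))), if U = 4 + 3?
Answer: -6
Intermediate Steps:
U = 7
Q(H) = 7 - H
K = 2 (K = (-2 - 2) + (7 - 1*1) = -4 + (7 - 1) = -4 + 6 = 2)
-2*(K + (2 - (2 - 1*1))) = -2*(2 + (2 - (2 - 1*1))) = -2*(2 + (2 - (2 - 1))) = -2*(2 + (2 - 1*1)) = -2*(2 + (2 - 1)) = -2*(2 + 1) = -2*3 = -6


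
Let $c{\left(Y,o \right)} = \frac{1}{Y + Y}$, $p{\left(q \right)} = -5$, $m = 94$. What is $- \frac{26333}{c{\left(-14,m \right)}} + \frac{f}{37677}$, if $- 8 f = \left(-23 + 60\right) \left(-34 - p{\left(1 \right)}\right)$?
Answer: $\frac{222241251857}{301416} \approx 7.3732 \cdot 10^{5}$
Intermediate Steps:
$c{\left(Y,o \right)} = \frac{1}{2 Y}$
$f = \frac{1073}{8}$ ($f = - \frac{\left(-23 + 60\right) \left(-34 - -5\right)}{8} = - \frac{37 \left(-34 + 5\right)}{8} = - \frac{37 \left(-29\right)}{8} = \left(- \frac{1}{8}\right) \left(-1073\right) = \frac{1073}{8} \approx 134.13$)
$- \frac{26333}{c{\left(-14,m \right)}} + \frac{f}{37677} = - \frac{26333}{\frac{1}{2} \frac{1}{-14}} + \frac{1073}{8 \cdot 37677} = - \frac{26333}{\frac{1}{2} \left(- \frac{1}{14}\right)} + \frac{1073}{8} \cdot \frac{1}{37677} = - \frac{26333}{- \frac{1}{28}} + \frac{1073}{301416} = \left(-26333\right) \left(-28\right) + \frac{1073}{301416} = 737324 + \frac{1073}{301416} = \frac{222241251857}{301416}$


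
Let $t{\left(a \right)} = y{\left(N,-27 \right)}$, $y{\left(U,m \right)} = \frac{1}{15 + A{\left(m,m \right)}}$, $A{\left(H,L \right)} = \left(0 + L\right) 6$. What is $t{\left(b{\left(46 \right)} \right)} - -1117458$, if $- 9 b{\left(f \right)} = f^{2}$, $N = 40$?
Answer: $\frac{164266325}{147} \approx 1.1175 \cdot 10^{6}$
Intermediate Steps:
$b{\left(f \right)} = - \frac{f^{2}}{9}$
$A{\left(H,L \right)} = 6 L$ ($A{\left(H,L \right)} = L 6 = 6 L$)
$y{\left(U,m \right)} = \frac{1}{15 + 6 m}$
$t{\left(a \right)} = - \frac{1}{147}$ ($t{\left(a \right)} = \frac{1}{3 \left(5 + 2 \left(-27\right)\right)} = \frac{1}{3 \left(5 - 54\right)} = \frac{1}{3 \left(-49\right)} = \frac{1}{3} \left(- \frac{1}{49}\right) = - \frac{1}{147}$)
$t{\left(b{\left(46 \right)} \right)} - -1117458 = - \frac{1}{147} - -1117458 = - \frac{1}{147} + 1117458 = \frac{164266325}{147}$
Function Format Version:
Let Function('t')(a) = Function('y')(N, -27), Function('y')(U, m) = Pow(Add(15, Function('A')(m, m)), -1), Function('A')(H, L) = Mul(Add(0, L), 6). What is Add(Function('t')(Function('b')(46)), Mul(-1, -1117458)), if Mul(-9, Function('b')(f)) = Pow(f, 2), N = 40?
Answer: Rational(164266325, 147) ≈ 1.1175e+6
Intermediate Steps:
Function('b')(f) = Mul(Rational(-1, 9), Pow(f, 2))
Function('A')(H, L) = Mul(6, L) (Function('A')(H, L) = Mul(L, 6) = Mul(6, L))
Function('y')(U, m) = Pow(Add(15, Mul(6, m)), -1)
Function('t')(a) = Rational(-1, 147) (Function('t')(a) = Mul(Rational(1, 3), Pow(Add(5, Mul(2, -27)), -1)) = Mul(Rational(1, 3), Pow(Add(5, -54), -1)) = Mul(Rational(1, 3), Pow(-49, -1)) = Mul(Rational(1, 3), Rational(-1, 49)) = Rational(-1, 147))
Add(Function('t')(Function('b')(46)), Mul(-1, -1117458)) = Add(Rational(-1, 147), Mul(-1, -1117458)) = Add(Rational(-1, 147), 1117458) = Rational(164266325, 147)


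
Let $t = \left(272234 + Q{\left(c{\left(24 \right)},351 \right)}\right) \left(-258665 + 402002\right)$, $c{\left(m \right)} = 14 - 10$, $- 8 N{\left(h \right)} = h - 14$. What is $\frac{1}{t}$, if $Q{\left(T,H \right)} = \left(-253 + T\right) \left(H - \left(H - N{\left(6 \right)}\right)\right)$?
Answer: $\frac{1}{38985513945} \approx 2.5651 \cdot 10^{-11}$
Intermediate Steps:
$N{\left(h \right)} = \frac{7}{4} - \frac{h}{8}$ ($N{\left(h \right)} = - \frac{h - 14}{8} = - \frac{-14 + h}{8} = \frac{7}{4} - \frac{h}{8}$)
$c{\left(m \right)} = 4$
$Q{\left(T,H \right)} = -253 + T$ ($Q{\left(T,H \right)} = \left(-253 + T\right) \left(H - \left(-1 + H\right)\right) = \left(-253 + T\right) 1 = -253 + T$)
$t = 38985513945$ ($t = \left(272234 + \left(-253 + 4\right)\right) \left(-258665 + 402002\right) = \left(272234 - 249\right) 143337 = 271985 \cdot 143337 = 38985513945$)
$\frac{1}{t} = \frac{1}{38985513945}$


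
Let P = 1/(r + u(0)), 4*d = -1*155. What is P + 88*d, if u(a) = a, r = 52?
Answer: -177319/52 ≈ -3410.0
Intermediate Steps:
d = -155/4 (d = (-1*155)/4 = (1/4)*(-155) = -155/4 ≈ -38.750)
P = 1/52 (P = 1/(52 + 0) = 1/52 ≈ 0.019231)
P + 88*d = 1/52 + 88*(-155/4) = 1/52 - 3410 = -177319/52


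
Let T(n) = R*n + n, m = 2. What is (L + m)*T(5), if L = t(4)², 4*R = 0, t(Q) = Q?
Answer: 90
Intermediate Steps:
R = 0 (R = (¼)*0 = 0)
L = 16 (L = 4² = 16)
T(n) = n (T(n) = 0*n + n = 0 + n = n)
(L + m)*T(5) = (16 + 2)*5 = 18*5 = 90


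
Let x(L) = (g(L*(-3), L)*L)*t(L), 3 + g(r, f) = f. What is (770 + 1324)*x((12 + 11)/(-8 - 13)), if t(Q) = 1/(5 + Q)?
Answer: 690322/287 ≈ 2405.3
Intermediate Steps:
g(r, f) = -3 + f
x(L) = L*(-3 + L)/(5 + L) (x(L) = ((-3 + L)*L)/(5 + L) = (L*(-3 + L))/(5 + L) = L*(-3 + L)/(5 + L))
(770 + 1324)*x((12 + 11)/(-8 - 13)) = (770 + 1324)*(((12 + 11)/(-8 - 13))*(-3 + (12 + 11)/(-8 - 13))/(5 + (12 + 11)/(-8 - 13))) = 2094*((23/(-21))*(-3 + 23/(-21))/(5 + 23/(-21))) = 2094*((23*(-1/21))*(-3 + 23*(-1/21))/(5 + 23*(-1/21))) = 2094*(-23*(-3 - 23/21)/(21*(5 - 23/21))) = 2094*(-23/21*(-86/21)/82/21) = 2094*(-23/21*21/82*(-86/21)) = 2094*(989/861) = 690322/287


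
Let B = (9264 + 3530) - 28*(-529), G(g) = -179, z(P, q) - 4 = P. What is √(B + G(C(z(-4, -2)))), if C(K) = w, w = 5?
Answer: √27427 ≈ 165.61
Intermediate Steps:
z(P, q) = 4 + P
C(K) = 5
B = 27606 (B = 12794 + 14812 = 27606)
√(B + G(C(z(-4, -2)))) = √(27606 - 179) = √27427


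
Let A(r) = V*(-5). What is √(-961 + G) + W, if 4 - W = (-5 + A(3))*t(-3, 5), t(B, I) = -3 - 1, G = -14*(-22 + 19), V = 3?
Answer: -76 + I*√919 ≈ -76.0 + 30.315*I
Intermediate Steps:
G = 42 (G = -14*(-3) = 42)
t(B, I) = -4
A(r) = -15 (A(r) = 3*(-5) = -15)
W = -76 (W = 4 - (-5 - 15)*(-4) = 4 - (-20)*(-4) = 4 - 1*80 = 4 - 80 = -76)
√(-961 + G) + W = √(-961 + 42) - 76 = √(-919) - 76 = I*√919 - 76 = -76 + I*√919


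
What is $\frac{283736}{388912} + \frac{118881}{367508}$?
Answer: $\frac{9406843585}{8933016956} \approx 1.053$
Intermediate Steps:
$\frac{283736}{388912} + \frac{118881}{367508} = 283736 \cdot \frac{1}{388912} + 118881 \cdot \frac{1}{367508} = \frac{35467}{48614} + \frac{118881}{367508} = \frac{9406843585}{8933016956}$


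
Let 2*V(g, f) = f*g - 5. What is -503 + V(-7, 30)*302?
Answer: -32968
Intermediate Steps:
V(g, f) = -5/2 + f*g/2 (V(g, f) = (f*g - 5)/2 = (-5 + f*g)/2 = -5/2 + f*g/2)
-503 + V(-7, 30)*302 = -503 + (-5/2 + (½)*30*(-7))*302 = -503 + (-5/2 - 105)*302 = -503 - 215/2*302 = -503 - 32465 = -32968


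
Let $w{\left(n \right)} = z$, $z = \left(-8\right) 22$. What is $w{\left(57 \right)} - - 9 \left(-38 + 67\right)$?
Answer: $85$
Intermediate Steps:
$z = -176$
$w{\left(n \right)} = -176$
$w{\left(57 \right)} - - 9 \left(-38 + 67\right) = -176 - - 9 \left(-38 + 67\right) = -176 - \left(-9\right) 29 = -176 - -261 = -176 + 261 = 85$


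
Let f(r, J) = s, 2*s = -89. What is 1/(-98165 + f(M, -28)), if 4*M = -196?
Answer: -2/196419 ≈ -1.0182e-5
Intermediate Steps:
s = -89/2 (s = (½)*(-89) = -89/2 ≈ -44.500)
M = -49 (M = (¼)*(-196) = -49)
f(r, J) = -89/2
1/(-98165 + f(M, -28)) = 1/(-98165 - 89/2) = 1/(-196419/2) = -2/196419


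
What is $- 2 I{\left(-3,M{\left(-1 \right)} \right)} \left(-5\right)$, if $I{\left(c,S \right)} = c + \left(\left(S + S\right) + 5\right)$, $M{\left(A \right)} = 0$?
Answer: $20$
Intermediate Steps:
$I{\left(c,S \right)} = 5 + c + 2 S$ ($I{\left(c,S \right)} = c + \left(2 S + 5\right) = c + \left(5 + 2 S\right) = 5 + c + 2 S$)
$- 2 I{\left(-3,M{\left(-1 \right)} \right)} \left(-5\right) = - 2 \left(5 - 3 + 2 \cdot 0\right) \left(-5\right) = - 2 \left(5 - 3 + 0\right) \left(-5\right) = \left(-2\right) 2 \left(-5\right) = \left(-4\right) \left(-5\right) = 20$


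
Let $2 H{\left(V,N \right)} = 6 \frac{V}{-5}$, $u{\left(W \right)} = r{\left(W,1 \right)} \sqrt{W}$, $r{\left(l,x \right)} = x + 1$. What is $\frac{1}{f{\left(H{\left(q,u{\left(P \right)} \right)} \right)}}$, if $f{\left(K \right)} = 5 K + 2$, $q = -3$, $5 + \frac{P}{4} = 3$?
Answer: $\frac{1}{11} \approx 0.090909$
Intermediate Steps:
$P = -8$ ($P = -20 + 4 \cdot 3 = -20 + 12 = -8$)
$r{\left(l,x \right)} = 1 + x$
$u{\left(W \right)} = 2 \sqrt{W}$ ($u{\left(W \right)} = \left(1 + 1\right) \sqrt{W} = 2 \sqrt{W}$)
$H{\left(V,N \right)} = - \frac{3 V}{5}$ ($H{\left(V,N \right)} = \frac{6 \frac{V}{-5}}{2} = \frac{6 V \left(- \frac{1}{5}\right)}{2} = \frac{6 \left(- \frac{V}{5}\right)}{2} = \frac{\left(- \frac{6}{5}\right) V}{2} = - \frac{3 V}{5}$)
$f{\left(K \right)} = 2 + 5 K$
$\frac{1}{f{\left(H{\left(q,u{\left(P \right)} \right)} \right)}} = \frac{1}{2 + 5 \left(\left(- \frac{3}{5}\right) \left(-3\right)\right)} = \frac{1}{2 + 5 \cdot \frac{9}{5}} = \frac{1}{2 + 9} = \frac{1}{11}$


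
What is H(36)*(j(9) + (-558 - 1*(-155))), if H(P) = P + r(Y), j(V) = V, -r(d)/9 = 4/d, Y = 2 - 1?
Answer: 0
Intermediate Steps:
Y = 1
r(d) = -36/d
H(P) = -36 + P (H(P) = P - 36/1 = P - 36*1 = P - 36 = -36 + P)
H(36)*(j(9) + (-558 - 1*(-155))) = (-36 + 36)*(9 + (-558 - 1*(-155))) = 0*(9 + (-558 + 155)) = 0*(9 - 403) = 0*(-394) = 0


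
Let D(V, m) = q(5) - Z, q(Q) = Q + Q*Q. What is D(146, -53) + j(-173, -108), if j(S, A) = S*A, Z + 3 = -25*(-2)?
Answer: 18667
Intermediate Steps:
q(Q) = Q + Q²
Z = 47 (Z = -3 - 25*(-2) = -3 + 50 = 47)
D(V, m) = -17 (D(V, m) = 5*(1 + 5) - 1*47 = 5*6 - 47 = 30 - 47 = -17)
j(S, A) = A*S
D(146, -53) + j(-173, -108) = -17 - 108*(-173) = -17 + 18684 = 18667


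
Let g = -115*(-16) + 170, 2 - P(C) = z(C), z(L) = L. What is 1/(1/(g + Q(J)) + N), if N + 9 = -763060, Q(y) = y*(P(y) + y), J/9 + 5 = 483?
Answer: -10614/8099214365 ≈ -1.3105e-6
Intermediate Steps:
J = 4302 (J = -45 + 9*483 = -45 + 4347 = 4302)
P(C) = 2 - C
Q(y) = 2*y (Q(y) = y*((2 - y) + y) = y*2 = 2*y)
g = 2010 (g = 1840 + 170 = 2010)
N = -763069 (N = -9 - 763060 = -763069)
1/(1/(g + Q(J)) + N) = 1/(1/(2010 + 2*4302) - 763069) = 1/(1/(2010 + 8604) - 763069) = 1/(1/10614 - 763069) = 1/(-8099214365/10614) = -10614/8099214365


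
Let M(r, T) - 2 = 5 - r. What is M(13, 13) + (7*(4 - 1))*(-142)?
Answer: -2988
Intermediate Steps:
M(r, T) = 7 - r (M(r, T) = 2 + (5 - r) = 7 - r)
M(13, 13) + (7*(4 - 1))*(-142) = (7 - 1*13) + (7*(4 - 1))*(-142) = (7 - 13) + (7*3)*(-142) = -6 + 21*(-142) = -6 - 2982 = -2988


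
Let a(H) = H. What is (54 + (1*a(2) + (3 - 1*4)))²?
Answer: 3025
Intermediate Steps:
(54 + (1*a(2) + (3 - 1*4)))² = (54 + (1*2 + (3 - 1*4)))² = (54 + (2 + (3 - 4)))² = (54 + (2 - 1))² = (54 + 1)² = 55² = 3025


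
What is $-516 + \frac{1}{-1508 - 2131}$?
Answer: $- \frac{1877725}{3639} \approx -516.0$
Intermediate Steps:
$-516 + \frac{1}{-1508 - 2131} = -516 + \frac{1}{-3639} = -516 - \frac{1}{3639} = - \frac{1877725}{3639}$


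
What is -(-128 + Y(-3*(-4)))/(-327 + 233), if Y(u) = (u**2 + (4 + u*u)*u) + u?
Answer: 902/47 ≈ 19.191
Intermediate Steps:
Y(u) = u + u**2 + u*(4 + u**2) (Y(u) = (u**2 + (4 + u**2)*u) + u = (u**2 + u*(4 + u**2)) + u = u + u**2 + u*(4 + u**2))
-(-128 + Y(-3*(-4)))/(-327 + 233) = -(-128 + (-3*(-4))*(5 - 3*(-4) + (-3*(-4))**2))/(-327 + 233) = -(-128 + 12*(5 + 12 + 12**2))/(-94) = -(-128 + 12*(5 + 12 + 144))*(-1)/94 = -(-128 + 12*161)*(-1)/94 = -(-128 + 1932)*(-1)/94 = -1804*(-1)/94 = -1*(-902/47) = 902/47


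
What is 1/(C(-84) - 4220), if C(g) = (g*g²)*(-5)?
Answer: 1/2959300 ≈ 3.3792e-7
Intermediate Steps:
C(g) = -5*g³ (C(g) = g³*(-5) = -5*g³)
1/(C(-84) - 4220) = 1/(-5*(-84)³ - 4220) = 1/(-5*(-592704) - 4220) = 1/(2963520 - 4220) = 1/2959300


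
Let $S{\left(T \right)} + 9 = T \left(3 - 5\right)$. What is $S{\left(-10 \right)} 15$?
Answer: $165$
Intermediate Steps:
$S{\left(T \right)} = -9 - 2 T$ ($S{\left(T \right)} = -9 + T \left(3 - 5\right) = -9 + T \left(-2\right) = -9 - 2 T$)
$S{\left(-10 \right)} 15 = \left(-9 - -20\right) 15 = \left(-9 + 20\right) 15 = 11 \cdot 15 = 165$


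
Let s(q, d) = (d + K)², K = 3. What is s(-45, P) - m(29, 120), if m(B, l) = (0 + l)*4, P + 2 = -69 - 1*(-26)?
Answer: 1284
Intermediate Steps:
P = -45 (P = -2 + (-69 - 1*(-26)) = -2 + (-69 + 26) = -2 - 43 = -45)
m(B, l) = 4*l (m(B, l) = l*4 = 4*l)
s(q, d) = (3 + d)² (s(q, d) = (d + 3)² = (3 + d)²)
s(-45, P) - m(29, 120) = (3 - 45)² - 4*120 = (-42)² - 1*480 = 1764 - 480 = 1284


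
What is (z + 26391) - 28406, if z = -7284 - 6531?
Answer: -15830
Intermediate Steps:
z = -13815
(z + 26391) - 28406 = (-13815 + 26391) - 28406 = 12576 - 28406 = -15830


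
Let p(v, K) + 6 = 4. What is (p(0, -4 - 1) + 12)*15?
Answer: 150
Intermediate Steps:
p(v, K) = -2 (p(v, K) = -6 + 4 = -2)
(p(0, -4 - 1) + 12)*15 = (-2 + 12)*15 = 10*15 = 150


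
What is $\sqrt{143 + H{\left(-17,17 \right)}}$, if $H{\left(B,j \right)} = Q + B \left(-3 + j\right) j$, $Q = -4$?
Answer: $i \sqrt{3907} \approx 62.506 i$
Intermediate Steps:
$H{\left(B,j \right)} = -4 + B j \left(-3 + j\right)$ ($H{\left(B,j \right)} = -4 + B \left(-3 + j\right) j = -4 + B j \left(-3 + j\right)$)
$\sqrt{143 + H{\left(-17,17 \right)}} = \sqrt{143 - \left(4 - 867 + 4913\right)} = \sqrt{143 - 4050} = \sqrt{-3907} = i \sqrt{3907}$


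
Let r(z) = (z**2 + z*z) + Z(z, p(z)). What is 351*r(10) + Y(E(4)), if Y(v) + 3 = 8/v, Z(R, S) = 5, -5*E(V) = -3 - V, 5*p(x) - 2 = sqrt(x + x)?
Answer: 503704/7 ≈ 71958.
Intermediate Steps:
p(x) = 2/5 + sqrt(2)*sqrt(x)/5 (p(x) = 2/5 + sqrt(x + x)/5 = 2/5 + sqrt(2*x)/5 = 2/5 + (sqrt(2)*sqrt(x))/5 = 2/5 + sqrt(2)*sqrt(x)/5)
E(V) = 3/5 + V/5 (E(V) = -(-3 - V)/5 = 3/5 + V/5)
Y(v) = -3 + 8/v
r(z) = 5 + 2*z**2 (r(z) = (z**2 + z*z) + 5 = (z**2 + z**2) + 5 = 2*z**2 + 5 = 5 + 2*z**2)
351*r(10) + Y(E(4)) = 351*(5 + 2*10**2) + (-3 + 8/(3/5 + (1/5)*4)) = 351*(5 + 2*100) + (-3 + 8/(3/5 + 4/5)) = 351*(5 + 200) + (-3 + 8/(7/5)) = 351*205 + (-3 + 8*(5/7)) = 71955 + (-3 + 40/7) = 71955 + 19/7 = 503704/7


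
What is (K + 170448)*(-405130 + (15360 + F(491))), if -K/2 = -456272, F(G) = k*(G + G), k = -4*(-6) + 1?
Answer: -395530338240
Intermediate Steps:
k = 25 (k = 24 + 1 = 25)
F(G) = 50*G (F(G) = 25*(G + G) = 25*(2*G) = 50*G)
K = 912544 (K = -2*(-456272) = 912544)
(K + 170448)*(-405130 + (15360 + F(491))) = (912544 + 170448)*(-405130 + (15360 + 50*491)) = 1082992*(-405130 + (15360 + 24550)) = 1082992*(-405130 + 39910) = 1082992*(-365220) = -395530338240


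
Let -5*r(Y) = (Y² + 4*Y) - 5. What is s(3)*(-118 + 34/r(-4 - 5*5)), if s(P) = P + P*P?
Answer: -8513/6 ≈ -1418.8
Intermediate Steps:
s(P) = P + P²
r(Y) = 1 - 4*Y/5 - Y²/5 (r(Y) = -((Y² + 4*Y) - 5)/5 = -(-5 + Y² + 4*Y)/5 = 1 - 4*Y/5 - Y²/5)
s(3)*(-118 + 34/r(-4 - 5*5)) = (3*(1 + 3))*(-118 + 34/(1 - 4*(-4 - 5*5)/5 - (-4 - 5*5)²/5)) = (3*4)*(-118 + 34/(1 - 4*(-4 - 25)/5 - (-4 - 25)²/5)) = 12*(-118 + 34/(1 - ⅘*(-29) - ⅕*(-29)²)) = 12*(-118 + 34/(1 + 116/5 - ⅕*841)) = 12*(-118 + 34/(1 + 116/5 - 841/5)) = 12*(-118 + 34/(-144)) = 12*(-118 + 34*(-1/144)) = 12*(-118 - 17/72) = 12*(-8513/72) = -8513/6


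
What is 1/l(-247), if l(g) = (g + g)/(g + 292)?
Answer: -45/494 ≈ -0.091093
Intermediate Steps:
l(g) = 2*g/(292 + g) (l(g) = (2*g)/(292 + g) = 2*g/(292 + g))
1/l(-247) = 1/(2*(-247)/(292 - 247)) = 1/(2*(-247)/45) = 1/(2*(-247)*(1/45)) = 1/(-494/45) = -45/494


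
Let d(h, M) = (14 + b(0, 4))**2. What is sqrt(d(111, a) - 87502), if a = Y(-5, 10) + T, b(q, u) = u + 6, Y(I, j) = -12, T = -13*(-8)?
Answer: 7*I*sqrt(1774) ≈ 294.83*I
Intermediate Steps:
T = 104
b(q, u) = 6 + u
a = 92 (a = -12 + 104 = 92)
d(h, M) = 576 (d(h, M) = (14 + (6 + 4))**2 = (14 + 10)**2 = 24**2 = 576)
sqrt(d(111, a) - 87502) = sqrt(576 - 87502) = sqrt(-86926) = 7*I*sqrt(1774)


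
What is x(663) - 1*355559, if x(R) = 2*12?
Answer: -355535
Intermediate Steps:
x(R) = 24
x(663) - 1*355559 = 24 - 1*355559 = 24 - 355559 = -355535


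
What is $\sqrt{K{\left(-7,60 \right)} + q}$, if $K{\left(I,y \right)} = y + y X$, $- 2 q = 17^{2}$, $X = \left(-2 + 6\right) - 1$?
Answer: $\frac{\sqrt{382}}{2} \approx 9.7724$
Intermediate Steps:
$X = 3$ ($X = 4 - 1 = 3$)
$q = - \frac{289}{2}$ ($q = - \frac{17^{2}}{2} = \left(- \frac{1}{2}\right) 289 = - \frac{289}{2} \approx -144.5$)
$K{\left(I,y \right)} = 4 y$ ($K{\left(I,y \right)} = y + y 3 = y + 3 y = 4 y$)
$\sqrt{K{\left(-7,60 \right)} + q} = \sqrt{4 \cdot 60 - \frac{289}{2}} = \sqrt{240 - \frac{289}{2}} = \sqrt{\frac{191}{2}} = \frac{\sqrt{382}}{2}$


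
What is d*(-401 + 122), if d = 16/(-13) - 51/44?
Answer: 381393/572 ≈ 666.77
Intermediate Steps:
d = -1367/572 (d = 16*(-1/13) - 51*1/44 = -16/13 - 51/44 = -1367/572 ≈ -2.3899)
d*(-401 + 122) = -1367*(-401 + 122)/572 = -1367/572*(-279) = 381393/572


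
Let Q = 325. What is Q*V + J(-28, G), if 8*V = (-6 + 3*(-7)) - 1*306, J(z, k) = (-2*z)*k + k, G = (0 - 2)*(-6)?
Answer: -102753/8 ≈ -12844.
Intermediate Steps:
G = 12 (G = -2*(-6) = 12)
J(z, k) = k - 2*k*z (J(z, k) = -2*k*z + k = k - 2*k*z)
V = -333/8 (V = ((-6 + 3*(-7)) - 1*306)/8 = ((-6 - 21) - 306)/8 = (-27 - 306)/8 = (⅛)*(-333) = -333/8 ≈ -41.625)
Q*V + J(-28, G) = 325*(-333/8) + 12*(1 - 2*(-28)) = -108225/8 + 12*(1 + 56) = -108225/8 + 12*57 = -108225/8 + 684 = -102753/8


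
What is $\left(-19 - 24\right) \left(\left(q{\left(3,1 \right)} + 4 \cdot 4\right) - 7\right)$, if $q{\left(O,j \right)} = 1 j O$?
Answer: $-516$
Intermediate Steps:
$q{\left(O,j \right)} = O j$ ($q{\left(O,j \right)} = j O = O j$)
$\left(-19 - 24\right) \left(\left(q{\left(3,1 \right)} + 4 \cdot 4\right) - 7\right) = \left(-19 - 24\right) \left(\left(3 \cdot 1 + 4 \cdot 4\right) - 7\right) = \left(-19 - 24\right) \left(\left(3 + 16\right) - 7\right) = - 43 \left(19 - 7\right) = \left(-43\right) 12 = -516$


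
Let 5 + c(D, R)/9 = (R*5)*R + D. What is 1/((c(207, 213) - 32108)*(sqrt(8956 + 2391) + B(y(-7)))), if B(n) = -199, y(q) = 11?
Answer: -199/56827694010 - sqrt(11347)/56827694010 ≈ -5.3763e-9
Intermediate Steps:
c(D, R) = -45 + 9*D + 45*R**2 (c(D, R) = -45 + 9*((R*5)*R + D) = -45 + 9*((5*R)*R + D) = -45 + 9*(5*R**2 + D) = -45 + 9*(D + 5*R**2) = -45 + (9*D + 45*R**2) = -45 + 9*D + 45*R**2)
1/((c(207, 213) - 32108)*(sqrt(8956 + 2391) + B(y(-7)))) = 1/(((-45 + 9*207 + 45*213**2) - 32108)*(sqrt(8956 + 2391) - 199)) = 1/(((-45 + 1863 + 45*45369) - 32108)*(sqrt(11347) - 199)) = 1/(((-45 + 1863 + 2041605) - 32108)*(-199 + sqrt(11347))) = 1/((2043423 - 32108)*(-199 + sqrt(11347))) = 1/(2011315*(-199 + sqrt(11347))) = 1/(-400251685 + 2011315*sqrt(11347))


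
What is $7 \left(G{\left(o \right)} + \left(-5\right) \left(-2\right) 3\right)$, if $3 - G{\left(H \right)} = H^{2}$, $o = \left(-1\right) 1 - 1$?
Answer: $203$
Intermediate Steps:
$o = -2$ ($o = -1 - 1 = -2$)
$G{\left(H \right)} = 3 - H^{2}$
$7 \left(G{\left(o \right)} + \left(-5\right) \left(-2\right) 3\right) = 7 \left(\left(3 - \left(-2\right)^{2}\right) + \left(-5\right) \left(-2\right) 3\right) = 7 \left(\left(3 - 4\right) + 10 \cdot 3\right) = 7 \left(\left(3 - 4\right) + 30\right) = 7 \left(-1 + 30\right) = 7 \cdot 29 = 203$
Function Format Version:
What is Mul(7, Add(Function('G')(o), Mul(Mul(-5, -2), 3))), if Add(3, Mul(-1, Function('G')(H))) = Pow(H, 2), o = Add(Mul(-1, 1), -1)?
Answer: 203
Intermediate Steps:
o = -2 (o = Add(-1, -1) = -2)
Function('G')(H) = Add(3, Mul(-1, Pow(H, 2)))
Mul(7, Add(Function('G')(o), Mul(Mul(-5, -2), 3))) = Mul(7, Add(Add(3, Mul(-1, Pow(-2, 2))), Mul(Mul(-5, -2), 3))) = Mul(7, Add(Add(3, Mul(-1, 4)), Mul(10, 3))) = Mul(7, Add(Add(3, -4), 30)) = Mul(7, Add(-1, 30)) = Mul(7, 29) = 203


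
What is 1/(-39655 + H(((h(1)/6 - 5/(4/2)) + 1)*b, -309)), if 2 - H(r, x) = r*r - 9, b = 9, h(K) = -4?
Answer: -4/160097 ≈ -2.4985e-5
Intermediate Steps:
H(r, x) = 11 - r² (H(r, x) = 2 - (r*r - 9) = 2 - (r² - 9) = 2 - (-9 + r²) = 2 + (9 - r²) = 11 - r²)
1/(-39655 + H(((h(1)/6 - 5/(4/2)) + 1)*b, -309)) = 1/(-39655 + (11 - (((-4/6 - 5/(4/2)) + 1)*9)²)) = 1/(-39655 + (11 - (((-4*⅙ - 5/(4*(½))) + 1)*9)²)) = 1/(-39655 + (11 - (((-⅔ - 5/2) + 1)*9)²)) = 1/(-39655 + (11 - ((-19/6 + 1)*9)²)) = 1/(-39655 + (11 - (-13/6*9)²)) = 1/(-39655 + (11 - (-39/2)²)) = 1/(-39655 + (11 - 1*1521/4)) = 1/(-39655 + (11 - 1521/4)) = 1/(-39655 - 1477/4) = 1/(-160097/4) = -4/160097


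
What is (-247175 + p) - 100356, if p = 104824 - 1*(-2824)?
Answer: -239883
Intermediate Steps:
p = 107648 (p = 104824 + 2824 = 107648)
(-247175 + p) - 100356 = (-247175 + 107648) - 100356 = -139527 - 100356 = -239883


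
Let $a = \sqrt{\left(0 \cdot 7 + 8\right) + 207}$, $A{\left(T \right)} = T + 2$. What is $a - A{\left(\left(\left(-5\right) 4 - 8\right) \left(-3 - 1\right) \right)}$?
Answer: $-114 + \sqrt{215} \approx -99.337$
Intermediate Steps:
$A{\left(T \right)} = 2 + T$
$a = \sqrt{215}$ ($a = \sqrt{\left(0 + 8\right) + 207} = \sqrt{8 + 207} = \sqrt{215} \approx 14.663$)
$a - A{\left(\left(\left(-5\right) 4 - 8\right) \left(-3 - 1\right) \right)} = \sqrt{215} - \left(2 + \left(\left(-5\right) 4 - 8\right) \left(-3 - 1\right)\right) = \sqrt{215} - \left(2 + \left(-20 - 8\right) \left(-4\right)\right) = \sqrt{215} - \left(2 - -112\right) = \sqrt{215} - \left(2 + 112\right) = \sqrt{215} - 114 = -114 + \sqrt{215}$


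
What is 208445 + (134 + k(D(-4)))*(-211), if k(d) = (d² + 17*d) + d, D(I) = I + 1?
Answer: 189666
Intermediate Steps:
D(I) = 1 + I
k(d) = d² + 18*d
208445 + (134 + k(D(-4)))*(-211) = 208445 + (134 + (1 - 4)*(18 + (1 - 4)))*(-211) = 208445 + (134 - 3*(18 - 3))*(-211) = 208445 + (134 - 3*15)*(-211) = 208445 + (134 - 45)*(-211) = 208445 + 89*(-211) = 208445 - 18779 = 189666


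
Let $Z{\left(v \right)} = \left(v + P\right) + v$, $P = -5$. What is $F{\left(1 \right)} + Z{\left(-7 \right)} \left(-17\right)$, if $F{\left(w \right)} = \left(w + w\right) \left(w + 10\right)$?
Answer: $345$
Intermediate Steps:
$F{\left(w \right)} = 2 w \left(10 + w\right)$
$Z{\left(v \right)} = -5 + 2 v$ ($Z{\left(v \right)} = \left(v - 5\right) + v = \left(-5 + v\right) + v = -5 + 2 v$)
$F{\left(1 \right)} + Z{\left(-7 \right)} \left(-17\right) = 2 \cdot 1 \left(10 + 1\right) + \left(-5 + 2 \left(-7\right)\right) \left(-17\right) = 2 \cdot 1 \cdot 11 + \left(-5 - 14\right) \left(-17\right) = 22 - -323 = 22 + 323 = 345$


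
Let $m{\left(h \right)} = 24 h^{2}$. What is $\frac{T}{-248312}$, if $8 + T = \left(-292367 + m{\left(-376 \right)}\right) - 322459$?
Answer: $- \frac{1389095}{124156} \approx -11.188$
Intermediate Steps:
$T = 2778190$ ($T = -8 - \left(614826 - 3393024\right) = -8 + \left(\left(-292367 + 24 \cdot 141376\right) - 322459\right) = -8 + \left(\left(-292367 + 3393024\right) - 322459\right) = -8 + \left(3100657 - 322459\right) = -8 + 2778198 = 2778190$)
$\frac{T}{-248312} = \frac{2778190}{-248312} = 2778190 \left(- \frac{1}{248312}\right) = - \frac{1389095}{124156}$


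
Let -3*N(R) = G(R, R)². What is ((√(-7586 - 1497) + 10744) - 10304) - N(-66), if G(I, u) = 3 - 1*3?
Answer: 440 + I*√9083 ≈ 440.0 + 95.305*I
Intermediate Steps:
G(I, u) = 0 (G(I, u) = 3 - 3 = 0)
N(R) = 0 (N(R) = -⅓*0² = -⅓*0 = 0)
((√(-7586 - 1497) + 10744) - 10304) - N(-66) = ((√(-7586 - 1497) + 10744) - 10304) - 1*0 = ((√(-9083) + 10744) - 10304) + 0 = ((I*√9083 + 10744) - 10304) + 0 = ((10744 + I*√9083) - 10304) + 0 = (440 + I*√9083) + 0 = 440 + I*√9083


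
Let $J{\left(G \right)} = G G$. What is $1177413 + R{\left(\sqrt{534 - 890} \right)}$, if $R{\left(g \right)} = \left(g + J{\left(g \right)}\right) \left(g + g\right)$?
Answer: $1176701 - 1424 i \sqrt{89} \approx 1.1767 \cdot 10^{6} - 13434.0 i$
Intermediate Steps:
$J{\left(G \right)} = G^{2}$
$R{\left(g \right)} = 2 g \left(g + g^{2}\right)$ ($R{\left(g \right)} = \left(g + g^{2}\right) \left(g + g\right) = \left(g + g^{2}\right) 2 g = 2 g \left(g + g^{2}\right)$)
$1177413 + R{\left(\sqrt{534 - 890} \right)} = 1177413 + 2 \left(\sqrt{534 - 890}\right)^{2} \left(1 + \sqrt{534 - 890}\right) = 1177413 + 2 \left(\sqrt{-356}\right)^{2} \left(1 + \sqrt{-356}\right) = 1177413 + 2 \left(2 i \sqrt{89}\right)^{2} \left(1 + 2 i \sqrt{89}\right) = 1177413 + 2 \left(-356\right) \left(1 + 2 i \sqrt{89}\right) = 1177413 - \left(712 + 1424 i \sqrt{89}\right) = 1176701 - 1424 i \sqrt{89}$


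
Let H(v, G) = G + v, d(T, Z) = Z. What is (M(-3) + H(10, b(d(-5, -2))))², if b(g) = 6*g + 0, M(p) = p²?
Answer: 49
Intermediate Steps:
b(g) = 6*g
(M(-3) + H(10, b(d(-5, -2))))² = ((-3)² + (6*(-2) + 10))² = (9 + (-12 + 10))² = (9 - 2)² = 7² = 49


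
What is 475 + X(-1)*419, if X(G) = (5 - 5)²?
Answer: 475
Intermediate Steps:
X(G) = 0 (X(G) = 0² = 0)
475 + X(-1)*419 = 475 + 0*419 = 475 + 0 = 475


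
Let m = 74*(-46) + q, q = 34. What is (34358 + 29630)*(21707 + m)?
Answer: 1173347956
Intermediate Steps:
m = -3370 (m = 74*(-46) + 34 = -3404 + 34 = -3370)
(34358 + 29630)*(21707 + m) = (34358 + 29630)*(21707 - 3370) = 63988*18337 = 1173347956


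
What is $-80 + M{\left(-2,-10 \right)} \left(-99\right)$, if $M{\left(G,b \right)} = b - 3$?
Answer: $1207$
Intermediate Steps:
$M{\left(G,b \right)} = -3 + b$ ($M{\left(G,b \right)} = b - 3 = -3 + b$)
$-80 + M{\left(-2,-10 \right)} \left(-99\right) = -80 + \left(-3 - 10\right) \left(-99\right) = -80 - -1287 = -80 + 1287 = 1207$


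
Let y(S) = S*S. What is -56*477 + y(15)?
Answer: -26487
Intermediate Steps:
y(S) = S**2
-56*477 + y(15) = -56*477 + 15**2 = -26712 + 225 = -26487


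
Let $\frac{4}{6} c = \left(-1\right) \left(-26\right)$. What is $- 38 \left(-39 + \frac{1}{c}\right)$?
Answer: $\frac{57760}{39} \approx 1481.0$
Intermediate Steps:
$c = 39$ ($c = \frac{3 \left(\left(-1\right) \left(-26\right)\right)}{2} = \frac{3}{2} \cdot 26 = 39$)
$- 38 \left(-39 + \frac{1}{c}\right) = - 38 \left(-39 + \frac{1}{39}\right) = \left(-38\right) \left(- \frac{1520}{39}\right) = \frac{57760}{39}$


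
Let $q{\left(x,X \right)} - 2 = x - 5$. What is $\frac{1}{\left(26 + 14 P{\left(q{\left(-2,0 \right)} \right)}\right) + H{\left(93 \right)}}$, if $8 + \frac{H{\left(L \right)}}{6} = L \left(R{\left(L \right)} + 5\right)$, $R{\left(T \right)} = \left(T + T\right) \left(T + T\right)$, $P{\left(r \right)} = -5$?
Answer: $\frac{1}{19307266} \approx 5.1794 \cdot 10^{-8}$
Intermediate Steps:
$q{\left(x,X \right)} = -3 + x$ ($q{\left(x,X \right)} = 2 + \left(x - 5\right) = 2 + \left(-5 + x\right) = -3 + x$)
$R{\left(T \right)} = 4 T^{2}$ ($R{\left(T \right)} = 2 T 2 T = 4 T^{2}$)
$H{\left(L \right)} = -48 + 6 L \left(5 + 4 L^{2}\right)$ ($H{\left(L \right)} = -48 + 6 L \left(4 L^{2} + 5\right) = -48 + 6 L \left(5 + 4 L^{2}\right)$)
$\frac{1}{\left(26 + 14 P{\left(q{\left(-2,0 \right)} \right)}\right) + H{\left(93 \right)}} = \frac{1}{\left(26 + 14 \left(-5\right)\right) + \left(-48 + 24 \cdot 93^{3} + 30 \cdot 93\right)} = \frac{1}{\left(26 - 70\right) + \left(-48 + 24 \cdot 804357 + 2790\right)} = \frac{1}{-44 + \left(-48 + 19304568 + 2790\right)} = \frac{1}{-44 + 19307310} = \frac{1}{19307266}$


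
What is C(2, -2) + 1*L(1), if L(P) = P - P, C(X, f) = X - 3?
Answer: -1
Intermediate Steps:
C(X, f) = -3 + X
L(P) = 0
C(2, -2) + 1*L(1) = (-3 + 2) + 1*0 = -1 + 0 = -1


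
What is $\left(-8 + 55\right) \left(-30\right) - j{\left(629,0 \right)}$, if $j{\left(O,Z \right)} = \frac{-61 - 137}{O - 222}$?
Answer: $- \frac{52152}{37} \approx -1409.5$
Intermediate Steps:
$j{\left(O,Z \right)} = - \frac{198}{-222 + O}$
$\left(-8 + 55\right) \left(-30\right) - j{\left(629,0 \right)} = \left(-8 + 55\right) \left(-30\right) - - \frac{198}{-222 + 629} = 47 \left(-30\right) - - \frac{198}{407} = -1410 - \left(-198\right) \frac{1}{407} = -1410 - - \frac{18}{37} = -1410 + \frac{18}{37} = - \frac{52152}{37}$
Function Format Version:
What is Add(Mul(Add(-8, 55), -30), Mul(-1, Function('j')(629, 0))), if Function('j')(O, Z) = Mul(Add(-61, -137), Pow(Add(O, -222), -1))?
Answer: Rational(-52152, 37) ≈ -1409.5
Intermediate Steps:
Function('j')(O, Z) = Mul(-198, Pow(Add(-222, O), -1))
Add(Mul(Add(-8, 55), -30), Mul(-1, Function('j')(629, 0))) = Add(Mul(Add(-8, 55), -30), Mul(-1, Mul(-198, Pow(Add(-222, 629), -1)))) = Add(Mul(47, -30), Mul(-1, Mul(-198, Pow(407, -1)))) = Add(-1410, Mul(-1, Mul(-198, Rational(1, 407)))) = Add(-1410, Mul(-1, Rational(-18, 37))) = Add(-1410, Rational(18, 37)) = Rational(-52152, 37)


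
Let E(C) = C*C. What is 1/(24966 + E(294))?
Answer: 1/111402 ≈ 8.9765e-6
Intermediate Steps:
E(C) = C²
1/(24966 + E(294)) = 1/(24966 + 294²) = 1/(24966 + 86436) = 1/111402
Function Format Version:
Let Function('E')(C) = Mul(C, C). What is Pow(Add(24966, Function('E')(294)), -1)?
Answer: Rational(1, 111402) ≈ 8.9765e-6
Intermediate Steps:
Function('E')(C) = Pow(C, 2)
Pow(Add(24966, Function('E')(294)), -1) = Pow(Add(24966, Pow(294, 2)), -1) = Pow(Add(24966, 86436), -1) = Pow(111402, -1) = Rational(1, 111402)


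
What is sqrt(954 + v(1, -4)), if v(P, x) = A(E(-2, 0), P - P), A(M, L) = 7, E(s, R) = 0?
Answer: 31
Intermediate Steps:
v(P, x) = 7
sqrt(954 + v(1, -4)) = sqrt(954 + 7) = sqrt(961) = 31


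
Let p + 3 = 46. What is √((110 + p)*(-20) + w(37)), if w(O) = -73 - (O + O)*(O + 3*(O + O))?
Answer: I*√22299 ≈ 149.33*I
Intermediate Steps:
p = 43 (p = -3 + 46 = 43)
w(O) = -73 - 14*O² (w(O) = -73 - 2*O*(O + 3*(2*O)) = -73 - 2*O*(O + 6*O) = -73 - 2*O*7*O = -73 - 14*O²)
√((110 + p)*(-20) + w(37)) = √((110 + 43)*(-20) + (-73 - 14*37²)) = √(153*(-20) + (-73 - 14*1369)) = √(-3060 + (-73 - 19166)) = √(-3060 - 19239) = √(-22299) = I*√22299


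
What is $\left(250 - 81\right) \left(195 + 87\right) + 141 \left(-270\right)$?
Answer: $9588$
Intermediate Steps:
$\left(250 - 81\right) \left(195 + 87\right) + 141 \left(-270\right) = 169 \cdot 282 - 38070 = 47658 - 38070 = 9588$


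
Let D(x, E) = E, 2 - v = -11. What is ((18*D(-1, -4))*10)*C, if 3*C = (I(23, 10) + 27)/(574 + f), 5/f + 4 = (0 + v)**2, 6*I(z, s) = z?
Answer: -244200/18943 ≈ -12.891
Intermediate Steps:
v = 13 (v = 2 - 1*(-11) = 2 + 11 = 13)
I(z, s) = z/6
f = 1/33 (f = 5/(-4 + (0 + 13)**2) = 5/(-4 + 13**2) = 5/(-4 + 169) = 5/165 = 5*(1/165) = 1/33 ≈ 0.030303)
C = 2035/113658 (C = (((1/6)*23 + 27)/(574 + 1/33))/3 = ((23/6 + 27)/(18943/33))/3 = ((185/6)*(33/18943))/3 = (1/3)*(2035/37886) = 2035/113658 ≈ 0.017905)
((18*D(-1, -4))*10)*C = ((18*(-4))*10)*(2035/113658) = -72*10*(2035/113658) = -720*2035/113658 = -244200/18943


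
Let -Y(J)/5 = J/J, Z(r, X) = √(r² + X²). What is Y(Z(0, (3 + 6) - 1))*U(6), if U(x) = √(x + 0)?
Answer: -5*√6 ≈ -12.247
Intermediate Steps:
U(x) = √x
Z(r, X) = √(X² + r²)
Y(J) = -5 (Y(J) = -5*J/J = -5*1 = -5)
Y(Z(0, (3 + 6) - 1))*U(6) = -5*√6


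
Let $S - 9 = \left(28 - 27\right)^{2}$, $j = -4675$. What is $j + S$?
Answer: $-4665$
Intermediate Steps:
$S = 10$ ($S = 9 + \left(28 - 27\right)^{2} = 9 + 1^{2} = 9 + 1 = 10$)
$j + S = -4675 + 10 = -4665$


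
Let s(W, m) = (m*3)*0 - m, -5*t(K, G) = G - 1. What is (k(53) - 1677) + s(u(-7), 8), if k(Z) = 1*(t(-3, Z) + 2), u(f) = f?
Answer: -8467/5 ≈ -1693.4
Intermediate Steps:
t(K, G) = ⅕ - G/5 (t(K, G) = -(G - 1)/5 = -(-1 + G)/5 = ⅕ - G/5)
s(W, m) = -m (s(W, m) = (3*m)*0 - m = 0 - m = -m)
k(Z) = 11/5 - Z/5 (k(Z) = 1*((⅕ - Z/5) + 2) = 1*(11/5 - Z/5) = 11/5 - Z/5)
(k(53) - 1677) + s(u(-7), 8) = ((11/5 - ⅕*53) - 1677) - 1*8 = ((11/5 - 53/5) - 1677) - 8 = (-42/5 - 1677) - 8 = -8427/5 - 8 = -8467/5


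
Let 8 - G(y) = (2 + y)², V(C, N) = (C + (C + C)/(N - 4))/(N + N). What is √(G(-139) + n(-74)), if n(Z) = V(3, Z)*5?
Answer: 9*I*√214349954/962 ≈ 136.97*I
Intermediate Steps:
V(C, N) = (C + 2*C/(-4 + N))/(2*N) (V(C, N) = (C + (2*C)/(-4 + N))/((2*N)) = (C + 2*C/(-4 + N))*(1/(2*N)) = (C + 2*C/(-4 + N))/(2*N))
G(y) = 8 - (2 + y)²
n(Z) = 15*(-2 + Z)/(2*Z*(-4 + Z)) (n(Z) = ((½)*3*(-2 + Z)/(Z*(-4 + Z)))*5 = (3*(-2 + Z)/(2*Z*(-4 + Z)))*5 = 15*(-2 + Z)/(2*Z*(-4 + Z)))
√(G(-139) + n(-74)) = √((8 - (2 - 139)²) + (15/2)*(-2 - 74)/(-74*(-4 - 74))) = √((8 - 1*(-137)²) + (15/2)*(-1/74)*(-76)/(-78)) = √((8 - 1*18769) + (15/2)*(-1/74)*(-1/78)*(-76)) = √((8 - 18769) - 95/962) = √(-18761 - 95/962) = √(-18048177/962) = 9*I*√214349954/962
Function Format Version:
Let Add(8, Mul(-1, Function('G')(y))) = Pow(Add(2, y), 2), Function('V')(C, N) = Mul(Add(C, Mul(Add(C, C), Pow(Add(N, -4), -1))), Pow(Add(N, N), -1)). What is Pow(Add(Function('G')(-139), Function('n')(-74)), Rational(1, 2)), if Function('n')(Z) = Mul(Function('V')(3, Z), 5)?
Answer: Mul(Rational(9, 962), I, Pow(214349954, Rational(1, 2))) ≈ Mul(136.97, I)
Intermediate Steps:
Function('V')(C, N) = Mul(Rational(1, 2), Pow(N, -1), Add(C, Mul(2, C, Pow(Add(-4, N), -1)))) (Function('V')(C, N) = Mul(Add(C, Mul(Mul(2, C), Pow(Add(-4, N), -1))), Pow(Mul(2, N), -1)) = Mul(Add(C, Mul(2, C, Pow(Add(-4, N), -1))), Mul(Rational(1, 2), Pow(N, -1))) = Mul(Rational(1, 2), Pow(N, -1), Add(C, Mul(2, C, Pow(Add(-4, N), -1)))))
Function('G')(y) = Add(8, Mul(-1, Pow(Add(2, y), 2)))
Function('n')(Z) = Mul(Rational(15, 2), Pow(Z, -1), Pow(Add(-4, Z), -1), Add(-2, Z)) (Function('n')(Z) = Mul(Mul(Rational(1, 2), 3, Pow(Z, -1), Pow(Add(-4, Z), -1), Add(-2, Z)), 5) = Mul(Mul(Rational(3, 2), Pow(Z, -1), Pow(Add(-4, Z), -1), Add(-2, Z)), 5) = Mul(Rational(15, 2), Pow(Z, -1), Pow(Add(-4, Z), -1), Add(-2, Z)))
Pow(Add(Function('G')(-139), Function('n')(-74)), Rational(1, 2)) = Pow(Add(Add(8, Mul(-1, Pow(Add(2, -139), 2))), Mul(Rational(15, 2), Pow(-74, -1), Pow(Add(-4, -74), -1), Add(-2, -74))), Rational(1, 2)) = Pow(Add(Add(8, Mul(-1, Pow(-137, 2))), Mul(Rational(15, 2), Rational(-1, 74), Pow(-78, -1), -76)), Rational(1, 2)) = Pow(Add(Add(8, Mul(-1, 18769)), Mul(Rational(15, 2), Rational(-1, 74), Rational(-1, 78), -76)), Rational(1, 2)) = Pow(Add(Add(8, -18769), Rational(-95, 962)), Rational(1, 2)) = Pow(Add(-18761, Rational(-95, 962)), Rational(1, 2)) = Pow(Rational(-18048177, 962), Rational(1, 2)) = Mul(Rational(9, 962), I, Pow(214349954, Rational(1, 2)))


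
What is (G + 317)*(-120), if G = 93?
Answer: -49200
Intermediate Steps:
(G + 317)*(-120) = (93 + 317)*(-120) = 410*(-120) = -49200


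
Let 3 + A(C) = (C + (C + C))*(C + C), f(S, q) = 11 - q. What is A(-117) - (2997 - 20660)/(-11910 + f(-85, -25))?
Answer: 975205831/11874 ≈ 82130.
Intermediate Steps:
A(C) = -3 + 6*C**2 (A(C) = -3 + (C + (C + C))*(C + C) = -3 + (C + 2*C)*(2*C) = -3 + (3*C)*(2*C) = -3 + 6*C**2)
A(-117) - (2997 - 20660)/(-11910 + f(-85, -25)) = (-3 + 6*(-117)**2) - (2997 - 20660)/(-11910 + (11 - 1*(-25))) = (-3 + 6*13689) - (-17663)/(-11910 + (11 + 25)) = (-3 + 82134) - (-17663)/(-11910 + 36) = 82131 - (-17663)/(-11874) = 82131 - (-17663)*(-1)/11874 = 82131 - 1*17663/11874 = 82131 - 17663/11874 = 975205831/11874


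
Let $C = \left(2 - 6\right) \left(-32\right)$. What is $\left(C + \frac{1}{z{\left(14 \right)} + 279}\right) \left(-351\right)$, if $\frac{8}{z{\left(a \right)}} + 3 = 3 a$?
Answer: $- \frac{489234681}{10889} \approx -44929.0$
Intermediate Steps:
$C = 128$ ($C = \left(2 - 6\right) \left(-32\right) = \left(-4\right) \left(-32\right) = 128$)
$z{\left(a \right)} = \frac{8}{-3 + 3 a}$
$\left(C + \frac{1}{z{\left(14 \right)} + 279}\right) \left(-351\right) = \left(128 + \frac{1}{\frac{8}{3 \left(-1 + 14\right)} + 279}\right) \left(-351\right) = \left(128 + \frac{1}{\frac{8}{3 \cdot 13} + 279}\right) \left(-351\right) = \left(128 + \frac{1}{\frac{8}{3} \cdot \frac{1}{13} + 279}\right) \left(-351\right) = \left(128 + \frac{1}{\frac{8}{39} + 279}\right) \left(-351\right) = \left(128 + \frac{1}{\frac{10889}{39}}\right) \left(-351\right) = \left(128 + \frac{39}{10889}\right) \left(-351\right) = \frac{1393831}{10889} \left(-351\right) = - \frac{489234681}{10889}$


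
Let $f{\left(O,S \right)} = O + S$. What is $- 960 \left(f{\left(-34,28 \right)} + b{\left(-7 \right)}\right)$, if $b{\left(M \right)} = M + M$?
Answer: $19200$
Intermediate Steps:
$b{\left(M \right)} = 2 M$
$- 960 \left(f{\left(-34,28 \right)} + b{\left(-7 \right)}\right) = - 960 \left(\left(-34 + 28\right) + 2 \left(-7\right)\right) = - 960 \left(-6 - 14\right) = \left(-960\right) \left(-20\right) = 19200$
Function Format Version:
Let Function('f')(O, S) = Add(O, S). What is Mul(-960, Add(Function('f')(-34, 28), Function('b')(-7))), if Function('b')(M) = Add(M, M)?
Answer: 19200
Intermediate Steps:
Function('b')(M) = Mul(2, M)
Mul(-960, Add(Function('f')(-34, 28), Function('b')(-7))) = Mul(-960, Add(Add(-34, 28), Mul(2, -7))) = Mul(-960, Add(-6, -14)) = Mul(-960, -20) = 19200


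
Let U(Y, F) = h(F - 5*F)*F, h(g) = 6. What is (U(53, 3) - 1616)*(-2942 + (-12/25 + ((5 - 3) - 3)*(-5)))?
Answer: 117352326/25 ≈ 4.6941e+6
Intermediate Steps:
U(Y, F) = 6*F
(U(53, 3) - 1616)*(-2942 + (-12/25 + ((5 - 3) - 3)*(-5))) = (6*3 - 1616)*(-2942 + (-12/25 + ((5 - 3) - 3)*(-5))) = (18 - 1616)*(-2942 + (-12*1/25 + (2 - 3)*(-5))) = -1598*(-2942 + (-12/25 - 1*(-5))) = -1598*(-2942 + (-12/25 + 5)) = -1598*(-2942 + 113/25) = -1598*(-73437/25) = 117352326/25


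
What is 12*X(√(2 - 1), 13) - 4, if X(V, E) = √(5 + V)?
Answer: -4 + 12*√6 ≈ 25.394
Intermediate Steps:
12*X(√(2 - 1), 13) - 4 = 12*√(5 + √(2 - 1)) - 4 = 12*√(5 + √1) - 4 = 12*√(5 + 1) - 4 = 12*√6 - 4 = -4 + 12*√6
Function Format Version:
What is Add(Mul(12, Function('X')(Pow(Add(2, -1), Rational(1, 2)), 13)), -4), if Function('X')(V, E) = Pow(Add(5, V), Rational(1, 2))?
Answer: Add(-4, Mul(12, Pow(6, Rational(1, 2)))) ≈ 25.394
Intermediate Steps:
Add(Mul(12, Function('X')(Pow(Add(2, -1), Rational(1, 2)), 13)), -4) = Add(Mul(12, Pow(Add(5, Pow(Add(2, -1), Rational(1, 2))), Rational(1, 2))), -4) = Add(Mul(12, Pow(Add(5, Pow(1, Rational(1, 2))), Rational(1, 2))), -4) = Add(Mul(12, Pow(Add(5, 1), Rational(1, 2))), -4) = Add(Mul(12, Pow(6, Rational(1, 2))), -4) = Add(-4, Mul(12, Pow(6, Rational(1, 2))))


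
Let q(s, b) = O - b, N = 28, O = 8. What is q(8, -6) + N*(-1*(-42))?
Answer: 1190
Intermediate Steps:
q(s, b) = 8 - b
q(8, -6) + N*(-1*(-42)) = (8 - 1*(-6)) + 28*(-1*(-42)) = (8 + 6) + 28*42 = 14 + 1176 = 1190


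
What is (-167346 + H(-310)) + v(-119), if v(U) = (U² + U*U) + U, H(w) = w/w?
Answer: -139142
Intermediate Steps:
H(w) = 1
v(U) = U + 2*U² (v(U) = (U² + U²) + U = 2*U² + U = U + 2*U²)
(-167346 + H(-310)) + v(-119) = (-167346 + 1) - 119*(1 + 2*(-119)) = -167345 - 119*(1 - 238) = -167345 - 119*(-237) = -167345 + 28203 = -139142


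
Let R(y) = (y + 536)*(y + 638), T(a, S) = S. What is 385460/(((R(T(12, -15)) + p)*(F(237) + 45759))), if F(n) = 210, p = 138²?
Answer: 385460/15796189563 ≈ 2.4402e-5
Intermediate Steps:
R(y) = (536 + y)*(638 + y)
p = 19044
385460/(((R(T(12, -15)) + p)*(F(237) + 45759))) = 385460/((((341968 + (-15)² + 1174*(-15)) + 19044)*(210 + 45759))) = 385460/((((341968 + 225 - 17610) + 19044)*45969)) = 385460/(((324583 + 19044)*45969)) = 385460/((343627*45969)) = 385460/15796189563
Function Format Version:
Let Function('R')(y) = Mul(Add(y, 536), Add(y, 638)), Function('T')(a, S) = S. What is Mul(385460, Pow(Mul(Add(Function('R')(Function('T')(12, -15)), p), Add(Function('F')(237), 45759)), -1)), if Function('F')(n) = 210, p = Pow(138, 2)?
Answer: Rational(385460, 15796189563) ≈ 2.4402e-5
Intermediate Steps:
Function('R')(y) = Mul(Add(536, y), Add(638, y))
p = 19044
Mul(385460, Pow(Mul(Add(Function('R')(Function('T')(12, -15)), p), Add(Function('F')(237), 45759)), -1)) = Mul(385460, Pow(Mul(Add(Add(341968, Pow(-15, 2), Mul(1174, -15)), 19044), Add(210, 45759)), -1)) = Mul(385460, Pow(Mul(Add(Add(341968, 225, -17610), 19044), 45969), -1)) = Mul(385460, Pow(Mul(Add(324583, 19044), 45969), -1)) = Mul(385460, Pow(Mul(343627, 45969), -1)) = Mul(385460, Pow(15796189563, -1)) = Mul(385460, Rational(1, 15796189563)) = Rational(385460, 15796189563)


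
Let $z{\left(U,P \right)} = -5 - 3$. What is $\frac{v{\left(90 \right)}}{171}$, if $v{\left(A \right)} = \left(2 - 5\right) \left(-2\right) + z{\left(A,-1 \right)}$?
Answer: $- \frac{2}{171} \approx -0.011696$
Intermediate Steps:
$z{\left(U,P \right)} = -8$ ($z{\left(U,P \right)} = -5 - 3 = -8$)
$v{\left(A \right)} = -2$ ($v{\left(A \right)} = \left(2 - 5\right) \left(-2\right) - 8 = \left(-3\right) \left(-2\right) - 8 = 6 - 8 = -2$)
$\frac{v{\left(90 \right)}}{171} = - \frac{2}{171}$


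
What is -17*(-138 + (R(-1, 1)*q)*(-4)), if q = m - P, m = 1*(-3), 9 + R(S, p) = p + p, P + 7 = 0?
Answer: 442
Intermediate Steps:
P = -7 (P = -7 + 0 = -7)
R(S, p) = -9 + 2*p (R(S, p) = -9 + (p + p) = -9 + 2*p)
m = -3
q = 4 (q = -3 - 1*(-7) = -3 + 7 = 4)
-17*(-138 + (R(-1, 1)*q)*(-4)) = -17*(-138 + ((-9 + 2*1)*4)*(-4)) = -17*(-138 + ((-9 + 2)*4)*(-4)) = -17*(-138 - 7*4*(-4)) = -17*(-138 - 28*(-4)) = -17*(-138 + 112) = -17*(-26) = 442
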